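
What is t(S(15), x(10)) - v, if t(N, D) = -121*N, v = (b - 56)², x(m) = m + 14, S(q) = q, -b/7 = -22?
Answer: -11419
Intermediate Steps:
b = 154 (b = -7*(-22) = 154)
x(m) = 14 + m
v = 9604 (v = (154 - 56)² = 98² = 9604)
t(S(15), x(10)) - v = -121*15 - 1*9604 = -1815 - 9604 = -11419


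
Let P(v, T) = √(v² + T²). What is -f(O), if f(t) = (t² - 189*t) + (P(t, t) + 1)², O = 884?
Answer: -2177293 - 1768*√2 ≈ -2.1798e+6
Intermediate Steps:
P(v, T) = √(T² + v²)
f(t) = t² + (1 + √2*√(t²))² - 189*t (f(t) = (t² - 189*t) + (√(t² + t²) + 1)² = (t² - 189*t) + (√(2*t²) + 1)² = (t² - 189*t) + (√2*√(t²) + 1)² = (t² - 189*t) + (1 + √2*√(t²))² = t² + (1 + √2*√(t²))² - 189*t)
-f(O) = -(884² + (1 + √2*√(884²))² - 189*884) = -(781456 + (1 + √2*√781456)² - 167076) = -(781456 + (1 + √2*884)² - 167076) = -(781456 + (1 + 884*√2)² - 167076) = -(614380 + (1 + 884*√2)²) = -614380 - (1 + 884*√2)²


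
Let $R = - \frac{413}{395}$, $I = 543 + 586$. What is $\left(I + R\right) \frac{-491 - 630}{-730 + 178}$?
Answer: $\frac{83242097}{36340} \approx 2290.6$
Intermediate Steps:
$I = 1129$
$R = - \frac{413}{395}$ ($R = \left(-413\right) \frac{1}{395} = - \frac{413}{395} \approx -1.0456$)
$\left(I + R\right) \frac{-491 - 630}{-730 + 178} = \left(1129 - \frac{413}{395}\right) \frac{-491 - 630}{-730 + 178} = \frac{445542 \left(- \frac{1121}{-552}\right)}{395} = \frac{445542 \left(\left(-1121\right) \left(- \frac{1}{552}\right)\right)}{395} = \frac{445542}{395} \cdot \frac{1121}{552} = \frac{83242097}{36340}$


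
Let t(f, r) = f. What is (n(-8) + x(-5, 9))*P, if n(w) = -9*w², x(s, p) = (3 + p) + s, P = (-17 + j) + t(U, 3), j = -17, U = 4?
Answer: 17070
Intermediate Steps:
P = -30 (P = (-17 - 17) + 4 = -34 + 4 = -30)
x(s, p) = 3 + p + s
(n(-8) + x(-5, 9))*P = (-9*(-8)² + (3 + 9 - 5))*(-30) = (-9*64 + 7)*(-30) = (-576 + 7)*(-30) = -569*(-30) = 17070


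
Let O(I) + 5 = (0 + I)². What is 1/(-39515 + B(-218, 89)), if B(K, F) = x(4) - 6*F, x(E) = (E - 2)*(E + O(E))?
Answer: -1/40019 ≈ -2.4988e-5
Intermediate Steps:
O(I) = -5 + I² (O(I) = -5 + (0 + I)² = -5 + I²)
x(E) = (-2 + E)*(-5 + E + E²) (x(E) = (E - 2)*(E + (-5 + E²)) = (-2 + E)*(-5 + E + E²))
B(K, F) = 30 - 6*F (B(K, F) = (10 + 4³ - 1*4² - 7*4) - 6*F = (10 + 64 - 1*16 - 28) - 6*F = (10 + 64 - 16 - 28) - 6*F = 30 - 6*F)
1/(-39515 + B(-218, 89)) = 1/(-39515 + (30 - 6*89)) = 1/(-39515 + (30 - 534)) = 1/(-39515 - 504) = 1/(-40019) = -1/40019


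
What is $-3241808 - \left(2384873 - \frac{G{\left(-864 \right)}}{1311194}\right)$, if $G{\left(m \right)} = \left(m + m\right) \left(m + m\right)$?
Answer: $- \frac{3688833690565}{655597} \approx -5.6267 \cdot 10^{6}$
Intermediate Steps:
$G{\left(m \right)} = 4 m^{2}$ ($G{\left(m \right)} = 2 m 2 m = 4 m^{2}$)
$-3241808 - \left(2384873 - \frac{G{\left(-864 \right)}}{1311194}\right) = -3241808 - \left(2384873 - \frac{4 \left(-864\right)^{2}}{1311194}\right) = -3241808 - \left(2384873 - 4 \cdot 746496 \cdot \frac{1}{1311194}\right) = -3241808 - \left(2384873 - 2985984 \cdot \frac{1}{1311194}\right) = -3241808 - \left(2384873 - \frac{1492992}{655597}\right) = -3241808 - \frac{1563514091189}{655597} = - \frac{3688833690565}{655597}$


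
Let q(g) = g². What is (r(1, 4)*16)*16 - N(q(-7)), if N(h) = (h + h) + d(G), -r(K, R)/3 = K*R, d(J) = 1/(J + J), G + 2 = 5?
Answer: -19021/6 ≈ -3170.2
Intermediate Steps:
G = 3 (G = -2 + 5 = 3)
d(J) = 1/(2*J)
r(K, R) = -3*K*R
N(h) = ⅙ + 2*h (N(h) = (h + h) + (½)/3 = 2*h + (½)*(⅓) = 2*h + ⅙ = ⅙ + 2*h)
(r(1, 4)*16)*16 - N(q(-7)) = (-3*1*4*16)*16 - (⅙ + 2*(-7)²) = -12*16*16 - (⅙ + 2*49) = -192*16 - (⅙ + 98) = -3072 - 1*589/6 = -3072 - 589/6 = -19021/6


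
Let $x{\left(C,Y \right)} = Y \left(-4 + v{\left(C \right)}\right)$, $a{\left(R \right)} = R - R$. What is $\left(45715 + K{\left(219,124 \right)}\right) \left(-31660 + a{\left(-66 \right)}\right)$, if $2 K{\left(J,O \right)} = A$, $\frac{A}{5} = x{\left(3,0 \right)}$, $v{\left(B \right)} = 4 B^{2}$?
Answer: $-1447336900$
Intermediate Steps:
$a{\left(R \right)} = 0$
$x{\left(C,Y \right)} = Y \left(-4 + 4 C^{2}\right)$
$A = 0$ ($A = 5 \cdot 4 \cdot 0 \left(-1 + 3^{2}\right) = 5 \cdot 4 \cdot 0 \left(-1 + 9\right) = 5 \cdot 4 \cdot 0 \cdot 8 = 5 \cdot 0 = 0$)
$K{\left(J,O \right)} = 0$ ($K{\left(J,O \right)} = \frac{1}{2} \cdot 0 = 0$)
$\left(45715 + K{\left(219,124 \right)}\right) \left(-31660 + a{\left(-66 \right)}\right) = \left(45715 + 0\right) \left(-31660 + 0\right) = 45715 \left(-31660\right) = -1447336900$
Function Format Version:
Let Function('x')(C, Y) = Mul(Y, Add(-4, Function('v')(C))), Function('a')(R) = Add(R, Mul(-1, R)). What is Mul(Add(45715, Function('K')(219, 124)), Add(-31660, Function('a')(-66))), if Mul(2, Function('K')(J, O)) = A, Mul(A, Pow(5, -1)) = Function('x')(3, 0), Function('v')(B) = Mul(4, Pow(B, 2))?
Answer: -1447336900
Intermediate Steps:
Function('a')(R) = 0
Function('x')(C, Y) = Mul(Y, Add(-4, Mul(4, Pow(C, 2))))
A = 0 (A = Mul(5, Mul(4, 0, Add(-1, Pow(3, 2)))) = Mul(5, Mul(4, 0, Add(-1, 9))) = Mul(5, Mul(4, 0, 8)) = Mul(5, 0) = 0)
Function('K')(J, O) = 0 (Function('K')(J, O) = Mul(Rational(1, 2), 0) = 0)
Mul(Add(45715, Function('K')(219, 124)), Add(-31660, Function('a')(-66))) = Mul(Add(45715, 0), Add(-31660, 0)) = Mul(45715, -31660) = -1447336900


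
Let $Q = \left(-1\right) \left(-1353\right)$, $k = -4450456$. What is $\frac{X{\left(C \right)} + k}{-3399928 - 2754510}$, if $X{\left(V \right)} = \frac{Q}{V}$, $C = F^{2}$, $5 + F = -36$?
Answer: $\frac{182468663}{252331958} \approx 0.72313$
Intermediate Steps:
$F = -41$ ($F = -5 - 36 = -41$)
$Q = 1353$
$C = 1681$ ($C = \left(-41\right)^{2} = 1681$)
$X{\left(V \right)} = \frac{1353}{V}$
$\frac{X{\left(C \right)} + k}{-3399928 - 2754510} = \frac{\frac{1353}{1681} - 4450456}{-3399928 - 2754510} = \frac{1353 \cdot \frac{1}{1681} - 4450456}{-6154438} = \left(\frac{33}{41} - 4450456\right) \left(- \frac{1}{6154438}\right) = \left(- \frac{182468663}{41}\right) \left(- \frac{1}{6154438}\right) = \frac{182468663}{252331958}$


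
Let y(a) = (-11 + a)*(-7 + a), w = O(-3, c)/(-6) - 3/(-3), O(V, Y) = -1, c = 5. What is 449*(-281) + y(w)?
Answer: -4540019/36 ≈ -1.2611e+5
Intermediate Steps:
w = 7/6 (w = -1/(-6) - 3/(-3) = -1*(-⅙) - 3*(-⅓) = ⅙ + 1 = 7/6 ≈ 1.1667)
449*(-281) + y(w) = 449*(-281) + (77 + (7/6)² - 18*7/6) = -126169 + (77 + 49/36 - 21) = -126169 + 2065/36 = -4540019/36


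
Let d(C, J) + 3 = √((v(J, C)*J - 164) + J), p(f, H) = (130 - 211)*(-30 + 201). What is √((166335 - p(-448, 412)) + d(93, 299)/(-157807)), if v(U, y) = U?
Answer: √(4487180832453735 - 1262456*√1399)/157807 ≈ 424.48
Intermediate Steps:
p(f, H) = -13851 (p(f, H) = -81*171 = -13851)
d(C, J) = -3 + √(-164 + J + J²) (d(C, J) = -3 + √((J*J - 164) + J) = -3 + √((J² - 164) + J) = -3 + √((-164 + J²) + J) = -3 + √(-164 + J + J²))
√((166335 - p(-448, 412)) + d(93, 299)/(-157807)) = √((166335 - 1*(-13851)) + (-3 + √(-164 + 299 + 299²))/(-157807)) = √((166335 + 13851) + (-3 + √(-164 + 299 + 89401))*(-1/157807)) = √(180186 + (-3 + √89536)*(-1/157807)) = √(180186 + (-3 + 8*√1399)*(-1/157807)) = √(180186 + (3/157807 - 8*√1399/157807)) = √(28434612105/157807 - 8*√1399/157807)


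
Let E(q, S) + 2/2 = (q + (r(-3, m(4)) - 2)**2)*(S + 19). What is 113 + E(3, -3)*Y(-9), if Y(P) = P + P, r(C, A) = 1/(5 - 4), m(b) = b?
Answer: -1021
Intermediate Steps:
r(C, A) = 1 (r(C, A) = 1/1 = 1)
Y(P) = 2*P
E(q, S) = -1 + (1 + q)*(19 + S) (E(q, S) = -1 + (q + (1 - 2)**2)*(S + 19) = -1 + (q + (-1)**2)*(19 + S) = -1 + (q + 1)*(19 + S) = -1 + (1 + q)*(19 + S))
113 + E(3, -3)*Y(-9) = 113 + (18 - 3 + 19*3 - 3*3)*(2*(-9)) = 113 + (18 - 3 + 57 - 9)*(-18) = 113 + 63*(-18) = 113 - 1134 = -1021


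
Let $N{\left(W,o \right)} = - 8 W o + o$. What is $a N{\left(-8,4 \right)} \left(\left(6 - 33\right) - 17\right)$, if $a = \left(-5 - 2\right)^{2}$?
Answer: $-560560$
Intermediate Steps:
$N{\left(W,o \right)} = o - 8 W o$ ($N{\left(W,o \right)} = - 8 W o + o = o - 8 W o$)
$a = 49$ ($a = \left(-7\right)^{2} = 49$)
$a N{\left(-8,4 \right)} \left(\left(6 - 33\right) - 17\right) = 49 \cdot 4 \left(1 - -64\right) \left(\left(6 - 33\right) - 17\right) = 49 \cdot 4 \left(1 + 64\right) \left(-27 - 17\right) = 49 \cdot 4 \cdot 65 \left(-44\right) = 49 \cdot 260 \left(-44\right) = 12740 \left(-44\right) = -560560$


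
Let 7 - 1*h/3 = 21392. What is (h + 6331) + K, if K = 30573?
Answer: -27251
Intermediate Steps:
h = -64155 (h = 21 - 3*21392 = 21 - 64176 = -64155)
(h + 6331) + K = (-64155 + 6331) + 30573 = -57824 + 30573 = -27251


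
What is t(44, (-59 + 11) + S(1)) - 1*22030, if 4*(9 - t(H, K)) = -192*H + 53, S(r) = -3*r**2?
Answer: -79689/4 ≈ -19922.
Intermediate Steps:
t(H, K) = -17/4 + 48*H (t(H, K) = 9 - (-192*H + 53)/4 = 9 - (53 - 192*H)/4 = 9 + (-53/4 + 48*H) = -17/4 + 48*H)
t(44, (-59 + 11) + S(1)) - 1*22030 = (-17/4 + 48*44) - 1*22030 = (-17/4 + 2112) - 22030 = 8431/4 - 22030 = -79689/4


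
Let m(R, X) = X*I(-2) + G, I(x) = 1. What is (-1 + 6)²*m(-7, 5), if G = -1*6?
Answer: -25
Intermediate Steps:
G = -6
m(R, X) = -6 + X (m(R, X) = X*1 - 6 = X - 6 = -6 + X)
(-1 + 6)²*m(-7, 5) = (-1 + 6)²*(-6 + 5) = 5²*(-1) = 25*(-1) = -25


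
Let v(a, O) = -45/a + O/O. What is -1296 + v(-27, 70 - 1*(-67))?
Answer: -3880/3 ≈ -1293.3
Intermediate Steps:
v(a, O) = 1 - 45/a (v(a, O) = -45/a + 1 = 1 - 45/a)
-1296 + v(-27, 70 - 1*(-67)) = -1296 + (-45 - 27)/(-27) = -1296 - 1/27*(-72) = -1296 + 8/3 = -3880/3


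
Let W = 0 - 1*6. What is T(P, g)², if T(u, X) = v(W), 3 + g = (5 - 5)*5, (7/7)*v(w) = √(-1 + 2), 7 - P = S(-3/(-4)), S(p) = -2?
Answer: 1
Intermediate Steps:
P = 9 (P = 7 - 1*(-2) = 7 + 2 = 9)
W = -6 (W = 0 - 6 = -6)
v(w) = 1 (v(w) = √(-1 + 2) = √1 = 1)
g = -3 (g = -3 + (5 - 5)*5 = -3 + 0*5 = -3 + 0 = -3)
T(u, X) = 1
T(P, g)² = 1² = 1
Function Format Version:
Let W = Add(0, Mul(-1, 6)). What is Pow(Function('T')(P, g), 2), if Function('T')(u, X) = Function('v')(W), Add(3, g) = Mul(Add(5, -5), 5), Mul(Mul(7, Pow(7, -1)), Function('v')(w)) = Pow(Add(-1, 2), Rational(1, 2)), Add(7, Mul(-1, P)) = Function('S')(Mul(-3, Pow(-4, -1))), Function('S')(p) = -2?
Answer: 1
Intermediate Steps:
P = 9 (P = Add(7, Mul(-1, -2)) = Add(7, 2) = 9)
W = -6 (W = Add(0, -6) = -6)
Function('v')(w) = 1 (Function('v')(w) = Pow(Add(-1, 2), Rational(1, 2)) = Pow(1, Rational(1, 2)) = 1)
g = -3 (g = Add(-3, Mul(Add(5, -5), 5)) = Add(-3, Mul(0, 5)) = Add(-3, 0) = -3)
Function('T')(u, X) = 1
Pow(Function('T')(P, g), 2) = Pow(1, 2) = 1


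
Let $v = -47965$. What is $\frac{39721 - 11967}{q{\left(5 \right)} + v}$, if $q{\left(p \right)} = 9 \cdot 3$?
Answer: $- \frac{13877}{23969} \approx -0.57896$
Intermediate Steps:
$q{\left(p \right)} = 27$
$\frac{39721 - 11967}{q{\left(5 \right)} + v} = \frac{39721 - 11967}{27 - 47965} = \frac{27754}{-47938} = 27754 \left(- \frac{1}{47938}\right) = - \frac{13877}{23969}$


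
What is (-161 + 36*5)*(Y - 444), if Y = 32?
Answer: -7828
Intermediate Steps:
(-161 + 36*5)*(Y - 444) = (-161 + 36*5)*(32 - 444) = (-161 + 180)*(-412) = 19*(-412) = -7828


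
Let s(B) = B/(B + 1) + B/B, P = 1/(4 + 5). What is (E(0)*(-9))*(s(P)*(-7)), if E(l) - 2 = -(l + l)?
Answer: 693/5 ≈ 138.60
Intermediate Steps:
E(l) = 2 - 2*l (E(l) = 2 - (l + l) = 2 - 2*l)
P = 1/9 ≈ 0.11111
s(B) = 1 + B/(1 + B) (s(B) = B/(1 + B) + 1 = 1 + B/(1 + B))
(E(0)*(-9))*(s(P)*(-7)) = ((2 - 2*0)*(-9))*(((1 + 2*(1/9))/(1 + 1/9))*(-7)) = ((2 + 0)*(-9))*(((1 + 2/9)/(10/9))*(-7)) = (2*(-9))*(((9/10)*(11/9))*(-7)) = -99*(-7)/5 = -18*(-77/10) = 693/5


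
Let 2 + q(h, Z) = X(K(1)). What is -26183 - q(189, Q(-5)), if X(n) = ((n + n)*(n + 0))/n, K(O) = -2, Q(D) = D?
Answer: -26177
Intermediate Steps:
X(n) = 2*n (X(n) = ((2*n)*n)/n = (2*n²)/n = 2*n)
q(h, Z) = -6 (q(h, Z) = -2 + 2*(-2) = -2 - 4 = -6)
-26183 - q(189, Q(-5)) = -26183 - 1*(-6) = -26183 + 6 = -26177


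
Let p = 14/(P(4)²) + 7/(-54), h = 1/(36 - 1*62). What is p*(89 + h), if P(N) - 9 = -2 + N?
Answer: -1799/1452 ≈ -1.2390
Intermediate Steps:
P(N) = 7 + N (P(N) = 9 + (-2 + N) = 7 + N)
h = -1/26 (h = 1/(36 - 62) = 1/(-26) = -1/26 ≈ -0.038462)
p = -91/6534 (p = 14/((7 + 4)²) + 7/(-54) = 14/(11²) + 7*(-1/54) = 14/121 - 7/54 = -91/6534 ≈ -0.013927)
p*(89 + h) = -91*(89 - 1/26)/6534 = -91/6534*2313/26 = -1799/1452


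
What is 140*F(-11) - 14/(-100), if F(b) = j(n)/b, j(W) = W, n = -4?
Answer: 28077/550 ≈ 51.049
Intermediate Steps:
F(b) = -4/b
140*F(-11) - 14/(-100) = 140*(-4/(-11)) - 14/(-100) = 140*(-4*(-1/11)) - 14*(-1/100) = 140*(4/11) + 7/50 = 560/11 + 7/50 = 28077/550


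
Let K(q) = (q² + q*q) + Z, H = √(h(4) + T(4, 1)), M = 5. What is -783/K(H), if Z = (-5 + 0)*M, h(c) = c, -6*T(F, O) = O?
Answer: 2349/52 ≈ 45.173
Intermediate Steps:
T(F, O) = -O/6
Z = -25 (Z = (-5 + 0)*5 = -5*5 = -25)
H = √138/6 (H = √(4 - ⅙*1) = √(4 - ⅙) = √(23/6) = √138/6 ≈ 1.9579)
K(q) = -25 + 2*q² (K(q) = (q² + q*q) - 25 = (q² + q²) - 25 = 2*q² - 25 = -25 + 2*q²)
-783/K(H) = -783/(-25 + 2*(√138/6)²) = -783/(-25 + 2*(23/6)) = -783/(-25 + 23/3) = -783/(-52/3) = -783*(-3/52) = 2349/52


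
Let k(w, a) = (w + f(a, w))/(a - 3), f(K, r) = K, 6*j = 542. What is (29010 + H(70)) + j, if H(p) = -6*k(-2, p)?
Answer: 5847943/201 ≈ 29094.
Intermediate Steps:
j = 271/3 (j = (⅙)*542 = 271/3 ≈ 90.333)
k(w, a) = (a + w)/(-3 + a) (k(w, a) = (w + a)/(a - 3) = (a + w)/(-3 + a))
H(p) = -6*(-2 + p)/(-3 + p) (H(p) = -6*(p - 2)/(-3 + p) = -6*(-2 + p)/(-3 + p))
(29010 + H(70)) + j = (29010 + 6*(2 - 1*70)/(-3 + 70)) + 271/3 = (29010 + 6*(2 - 70)/67) + 271/3 = (29010 + 6*(1/67)*(-68)) + 271/3 = (29010 - 408/67) + 271/3 = 1943262/67 + 271/3 = 5847943/201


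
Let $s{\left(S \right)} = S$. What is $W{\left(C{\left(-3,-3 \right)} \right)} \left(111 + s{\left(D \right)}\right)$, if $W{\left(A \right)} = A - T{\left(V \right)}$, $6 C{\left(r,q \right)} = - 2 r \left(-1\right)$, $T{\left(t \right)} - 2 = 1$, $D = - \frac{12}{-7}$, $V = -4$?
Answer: $- \frac{3156}{7} \approx -450.86$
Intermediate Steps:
$D = \frac{12}{7}$ ($D = \left(-12\right) \left(- \frac{1}{7}\right) = \frac{12}{7} \approx 1.7143$)
$T{\left(t \right)} = 3$ ($T{\left(t \right)} = 2 + 1 = 3$)
$C{\left(r,q \right)} = \frac{r}{3}$ ($C{\left(r,q \right)} = \frac{- 2 r \left(-1\right)}{6} = \frac{2 r}{6} = \frac{r}{3}$)
$W{\left(A \right)} = -3 + A$ ($W{\left(A \right)} = A - 3 = -3 + A$)
$W{\left(C{\left(-3,-3 \right)} \right)} \left(111 + s{\left(D \right)}\right) = \left(-3 + \frac{1}{3} \left(-3\right)\right) \left(111 + \frac{12}{7}\right) = \left(-3 - 1\right) \frac{789}{7} = \left(-4\right) \frac{789}{7} = - \frac{3156}{7}$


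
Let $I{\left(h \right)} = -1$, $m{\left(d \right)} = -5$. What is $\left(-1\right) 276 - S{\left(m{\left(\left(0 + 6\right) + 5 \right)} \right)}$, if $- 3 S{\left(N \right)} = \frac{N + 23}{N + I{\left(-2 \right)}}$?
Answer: $-277$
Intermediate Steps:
$S{\left(N \right)} = - \frac{23 + N}{3 \left(-1 + N\right)}$ ($S{\left(N \right)} = - \frac{\left(N + 23\right) \frac{1}{N - 1}}{3} = - \frac{\left(23 + N\right) \frac{1}{-1 + N}}{3} = - \frac{\frac{1}{-1 + N} \left(23 + N\right)}{3} = - \frac{23 + N}{3 \left(-1 + N\right)}$)
$\left(-1\right) 276 - S{\left(m{\left(\left(0 + 6\right) + 5 \right)} \right)} = \left(-1\right) 276 - \frac{-23 - -5}{3 \left(-1 - 5\right)} = -276 - \frac{-23 + 5}{3 \left(-6\right)} = -276 - \frac{1}{3} \left(- \frac{1}{6}\right) \left(-18\right) = -276 - 1 = -277$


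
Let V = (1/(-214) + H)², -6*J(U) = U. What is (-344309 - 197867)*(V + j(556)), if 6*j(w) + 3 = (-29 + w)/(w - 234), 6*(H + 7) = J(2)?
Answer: -4016724077247368/149306409 ≈ -2.6903e+7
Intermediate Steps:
J(U) = -U/6
H = -127/18 (H = -7 + (-⅙*2)/6 = -7 + (⅙)*(-⅓) = -7 - 1/18 = -127/18 ≈ -7.0556)
j(w) = -½ + (-29 + w)/(6*(-234 + w)) (j(w) = -½ + ((-29 + w)/(w - 234))/6 = -½ + ((-29 + w)/(-234 + w))/6 = -½ + (-29 + w)/(6*(-234 + w)))
V = 46226401/927369 (V = (1/(-214) - 127/18)² = (-1/214 - 127/18)² = (-6799/963)² = 46226401/927369 ≈ 49.847)
(-344309 - 197867)*(V + j(556)) = (-344309 - 197867)*(46226401/927369 + (673 - 2*556)/(6*(-234 + 556))) = -542176*(46226401/927369 + (⅙)*(673 - 1112)/322) = -542176*(46226401/927369 + (⅙)*(1/322)*(-439)) = -542176*(46226401/927369 - 439/1932) = -542176*29634097247/597225636 = -4016724077247368/149306409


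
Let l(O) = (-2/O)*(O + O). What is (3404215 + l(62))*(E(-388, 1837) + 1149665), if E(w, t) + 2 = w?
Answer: 3912374597025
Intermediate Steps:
E(w, t) = -2 + w
l(O) = -4 (l(O) = (-2/O)*(2*O) = -4)
(3404215 + l(62))*(E(-388, 1837) + 1149665) = (3404215 - 4)*((-2 - 388) + 1149665) = 3404211*(-390 + 1149665) = 3404211*1149275 = 3912374597025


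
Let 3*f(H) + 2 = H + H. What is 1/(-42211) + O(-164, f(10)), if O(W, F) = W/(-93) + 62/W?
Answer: 445951589/321901086 ≈ 1.3854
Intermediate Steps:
f(H) = -⅔ + 2*H/3 (f(H) = -⅔ + (H + H)/3 = -⅔ + (2*H)/3 = -⅔ + 2*H/3)
O(W, F) = 62/W - W/93 (O(W, F) = W*(-1/93) + 62/W = -W/93 + 62/W = 62/W - W/93)
1/(-42211) + O(-164, f(10)) = 1/(-42211) + (62/(-164) - 1/93*(-164)) = -1/42211 + (62*(-1/164) + 164/93) = -1/42211 + (-31/82 + 164/93) = -1/42211 + 10565/7626 = 445951589/321901086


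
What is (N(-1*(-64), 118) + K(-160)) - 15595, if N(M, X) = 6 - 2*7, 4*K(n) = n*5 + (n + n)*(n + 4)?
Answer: -3323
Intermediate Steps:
K(n) = 5*n/4 + n*(4 + n)/2 (K(n) = (n*5 + (n + n)*(n + 4))/4 = (5*n + (2*n)*(4 + n))/4 = (5*n + 2*n*(4 + n))/4 = 5*n/4 + n*(4 + n)/2)
N(M, X) = -8 (N(M, X) = 6 - 14 = -8)
(N(-1*(-64), 118) + K(-160)) - 15595 = (-8 + (1/4)*(-160)*(13 + 2*(-160))) - 15595 = (-8 + (1/4)*(-160)*(13 - 320)) - 15595 = (-8 + (1/4)*(-160)*(-307)) - 15595 = (-8 + 12280) - 15595 = 12272 - 15595 = -3323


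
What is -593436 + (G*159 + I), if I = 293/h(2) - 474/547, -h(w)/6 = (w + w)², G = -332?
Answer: -33934720463/52512 ≈ -6.4623e+5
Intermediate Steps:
h(w) = -24*w² (h(w) = -6*(w + w)² = -6*4*w² = -24*w²)
I = -205775/52512 (I = 293/((-24*2²)) - 474/547 = 293/((-24*4)) - 474*1/547 = 293/(-96) - 474/547 = 293*(-1/96) - 474/547 = -293/96 - 474/547 = -205775/52512 ≈ -3.9186)
-593436 + (G*159 + I) = -593436 + (-332*159 - 205775/52512) = -593436 + (-52788 - 205775/52512) = -593436 - 2772209231/52512 = -33934720463/52512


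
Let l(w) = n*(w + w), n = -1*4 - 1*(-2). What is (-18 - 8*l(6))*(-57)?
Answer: -9918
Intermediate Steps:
n = -2 (n = -4 + 2 = -2)
l(w) = -4*w (l(w) = -2*(w + w) = -4*w)
(-18 - 8*l(6))*(-57) = (-18 - (-32)*6)*(-57) = (-18 - 8*(-24))*(-57) = (-18 + 192)*(-57) = 174*(-57) = -9918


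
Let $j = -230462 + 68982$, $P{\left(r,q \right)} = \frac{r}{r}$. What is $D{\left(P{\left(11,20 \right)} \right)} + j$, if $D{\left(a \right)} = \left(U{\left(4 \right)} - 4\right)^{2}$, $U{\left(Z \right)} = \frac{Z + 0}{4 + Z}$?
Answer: $- \frac{645871}{4} \approx -1.6147 \cdot 10^{5}$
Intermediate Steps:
$P{\left(r,q \right)} = 1$
$U{\left(Z \right)} = \frac{Z}{4 + Z}$
$D{\left(a \right)} = \frac{49}{4}$ ($D{\left(a \right)} = \left(\frac{4}{4 + 4} - 4\right)^{2} = \left(\frac{4}{8} - 4\right)^{2} = \left(4 \cdot \frac{1}{8} - 4\right)^{2} = \left(\frac{1}{2} - 4\right)^{2} = \left(- \frac{7}{2}\right)^{2} = \frac{49}{4}$)
$j = -161480$
$D{\left(P{\left(11,20 \right)} \right)} + j = \frac{49}{4} - 161480 = - \frac{645871}{4}$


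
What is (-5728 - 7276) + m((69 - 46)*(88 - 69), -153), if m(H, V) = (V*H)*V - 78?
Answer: 10216651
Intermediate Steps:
m(H, V) = -78 + H*V**2 (m(H, V) = (H*V)*V - 78 = H*V**2 - 78 = -78 + H*V**2)
(-5728 - 7276) + m((69 - 46)*(88 - 69), -153) = (-5728 - 7276) + (-78 + ((69 - 46)*(88 - 69))*(-153)**2) = -13004 + (-78 + (23*19)*23409) = -13004 + (-78 + 437*23409) = -13004 + (-78 + 10229733) = -13004 + 10229655 = 10216651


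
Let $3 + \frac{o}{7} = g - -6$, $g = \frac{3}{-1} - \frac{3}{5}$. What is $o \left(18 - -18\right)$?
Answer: $- \frac{756}{5} \approx -151.2$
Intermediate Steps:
$g = - \frac{18}{5}$ ($g = 3 \left(-1\right) - \frac{3}{5} = -3 - \frac{3}{5} = - \frac{18}{5} \approx -3.6$)
$o = - \frac{21}{5}$ ($o = -21 + 7 \left(- \frac{18}{5} - -6\right) = -21 + 7 \left(- \frac{18}{5} + 6\right) = -21 + 7 \cdot \frac{12}{5} = -21 + \frac{84}{5} = - \frac{21}{5} \approx -4.2$)
$o \left(18 - -18\right) = - \frac{21 \left(18 - -18\right)}{5} = - \frac{21 \left(18 + 18\right)}{5} = \left(- \frac{21}{5}\right) 36 = - \frac{756}{5}$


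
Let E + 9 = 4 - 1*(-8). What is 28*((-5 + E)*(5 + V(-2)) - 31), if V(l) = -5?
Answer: -868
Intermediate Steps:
E = 3 (E = -9 + (4 - 1*(-8)) = -9 + (4 + 8) = -9 + 12 = 3)
28*((-5 + E)*(5 + V(-2)) - 31) = 28*((-5 + 3)*(5 - 5) - 31) = 28*(-2*0 - 31) = 28*(0 - 31) = 28*(-31) = -868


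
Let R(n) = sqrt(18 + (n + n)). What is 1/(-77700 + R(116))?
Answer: -1554/120745795 - sqrt(10)/1207457950 ≈ -1.2873e-5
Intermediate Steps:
R(n) = sqrt(18 + 2*n)
1/(-77700 + R(116)) = 1/(-77700 + sqrt(18 + 2*116)) = 1/(-77700 + sqrt(18 + 232)) = 1/(-77700 + sqrt(250)) = 1/(-77700 + 5*sqrt(10))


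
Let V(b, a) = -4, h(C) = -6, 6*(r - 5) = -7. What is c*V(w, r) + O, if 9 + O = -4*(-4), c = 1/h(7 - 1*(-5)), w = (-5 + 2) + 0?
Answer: 23/3 ≈ 7.6667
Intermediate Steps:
r = 23/6 (r = 5 + (1/6)*(-7) = 5 - 7/6 = 23/6 ≈ 3.8333)
w = -3 (w = -3 + 0 = -3)
c = -1/6 (c = 1/(-6) = -1/6 ≈ -0.16667)
O = 7 (O = -9 - 4*(-4) = -9 + 16 = 7)
c*V(w, r) + O = -1/6*(-4) + 7 = 2/3 + 7 = 23/3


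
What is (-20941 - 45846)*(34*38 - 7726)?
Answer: 429707558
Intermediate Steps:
(-20941 - 45846)*(34*38 - 7726) = -66787*(1292 - 7726) = -66787*(-6434) = 429707558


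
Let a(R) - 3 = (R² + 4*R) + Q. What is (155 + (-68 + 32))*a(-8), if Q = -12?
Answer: 2737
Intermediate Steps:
a(R) = -9 + R² + 4*R (a(R) = 3 + ((R² + 4*R) - 12) = 3 + (-12 + R² + 4*R) = -9 + R² + 4*R)
(155 + (-68 + 32))*a(-8) = (155 + (-68 + 32))*(-9 + (-8)² + 4*(-8)) = (155 - 36)*(-9 + 64 - 32) = 119*23 = 2737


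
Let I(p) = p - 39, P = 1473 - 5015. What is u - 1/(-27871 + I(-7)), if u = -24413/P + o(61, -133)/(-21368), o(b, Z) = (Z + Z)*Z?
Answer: 2766231454123/528227718788 ≈ 5.2368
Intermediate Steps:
P = -3542
o(b, Z) = 2*Z**2 (o(b, Z) = (2*Z)*Z = 2*Z**2)
I(p) = -39 + p
u = 99087027/18921364 (u = -24413/(-3542) + (2*(-133)**2)/(-21368) = -24413*(-1/3542) + (2*17689)*(-1/21368) = 24413/3542 + 35378*(-1/21368) = 24413/3542 - 17689/10684 = 99087027/18921364 ≈ 5.2368)
u - 1/(-27871 + I(-7)) = 99087027/18921364 - 1/(-27871 + (-39 - 7)) = 99087027/18921364 - 1/(-27871 - 46) = 99087027/18921364 - 1/(-27917) = 99087027/18921364 - 1*(-1/27917) = 99087027/18921364 + 1/27917 = 2766231454123/528227718788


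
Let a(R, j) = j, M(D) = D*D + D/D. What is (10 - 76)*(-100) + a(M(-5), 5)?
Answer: 6605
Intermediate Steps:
M(D) = 1 + D² (M(D) = D² + 1 = 1 + D²)
(10 - 76)*(-100) + a(M(-5), 5) = (10 - 76)*(-100) + 5 = -66*(-100) + 5 = 6600 + 5 = 6605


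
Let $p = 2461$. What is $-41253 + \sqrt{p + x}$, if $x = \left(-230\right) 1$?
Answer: $-41253 + \sqrt{2231} \approx -41206.0$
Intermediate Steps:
$x = -230$
$-41253 + \sqrt{p + x} = -41253 + \sqrt{2461 - 230} = -41253 + \sqrt{2231}$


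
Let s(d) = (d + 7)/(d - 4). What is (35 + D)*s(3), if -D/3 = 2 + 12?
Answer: 70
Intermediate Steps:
D = -42 (D = -3*(2 + 12) = -3*14 = -42)
s(d) = (7 + d)/(-4 + d)
(35 + D)*s(3) = (35 - 42)*((7 + 3)/(-4 + 3)) = -7*10/(-1) = -(-7)*10 = -7*(-10) = 70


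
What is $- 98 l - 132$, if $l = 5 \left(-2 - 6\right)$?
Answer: $3788$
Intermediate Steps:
$l = -40$ ($l = 5 \left(-8\right) = -40$)
$- 98 l - 132 = \left(-98\right) \left(-40\right) - 132 = 3920 - 132 = 3788$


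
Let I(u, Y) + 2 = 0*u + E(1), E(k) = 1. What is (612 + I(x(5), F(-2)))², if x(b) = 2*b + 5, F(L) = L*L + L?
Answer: 373321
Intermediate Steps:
F(L) = L + L² (F(L) = L² + L = L + L²)
x(b) = 5 + 2*b
I(u, Y) = -1 (I(u, Y) = -2 + (0*u + 1) = -2 + (0 + 1) = -2 + 1 = -1)
(612 + I(x(5), F(-2)))² = (612 - 1)² = 611² = 373321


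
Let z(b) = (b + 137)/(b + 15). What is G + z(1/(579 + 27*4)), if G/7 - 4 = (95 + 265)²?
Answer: 4674992944/5153 ≈ 9.0724e+5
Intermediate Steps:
z(b) = (137 + b)/(15 + b)
G = 907228 (G = 28 + 7*(95 + 265)² = 28 + 7*360² = 28 + 7*129600 = 28 + 907200 = 907228)
G + z(1/(579 + 27*4)) = 907228 + (137 + 1/(579 + 27*4))/(15 + 1/(579 + 27*4)) = 907228 + (137 + 1/(579 + 108))/(15 + 1/(579 + 108)) = 907228 + (137 + 1/687)/(15 + 1/687) = 907228 + (94120/687)/(10306/687) = 907228 + (687/10306)*(94120/687) = 907228 + 47060/5153 = 4674992944/5153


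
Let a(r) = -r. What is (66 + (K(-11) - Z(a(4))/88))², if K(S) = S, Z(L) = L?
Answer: 1466521/484 ≈ 3030.0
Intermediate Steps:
(66 + (K(-11) - Z(a(4))/88))² = (66 + (-11 - (-1*4)/88))² = (66 + (-11 - (-4)/88))² = (66 + (-11 - 1*(-1/22)))² = (66 + (-11 + 1/22))² = (66 - 241/22)² = (1211/22)² = 1466521/484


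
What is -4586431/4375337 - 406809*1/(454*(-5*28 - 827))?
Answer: -233599295125/1920851699066 ≈ -0.12161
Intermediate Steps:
-4586431/4375337 - 406809*1/(454*(-5*28 - 827)) = -4586431*1/4375337 - 406809*1/(454*(-140 - 827)) = -4586431/4375337 - 406809/((-967*454)) = -4586431/4375337 - 406809/(-439018) = -4586431/4375337 - 406809*(-1/439018) = -4586431/4375337 + 406809/439018 = -233599295125/1920851699066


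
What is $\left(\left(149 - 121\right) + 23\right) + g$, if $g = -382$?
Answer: $-331$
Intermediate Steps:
$\left(\left(149 - 121\right) + 23\right) + g = \left(\left(149 - 121\right) + 23\right) - 382 = \left(28 + 23\right) - 382 = 51 - 382 = -331$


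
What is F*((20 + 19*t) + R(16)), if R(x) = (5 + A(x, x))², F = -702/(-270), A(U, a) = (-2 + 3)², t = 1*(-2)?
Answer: 234/5 ≈ 46.800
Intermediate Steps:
t = -2
A(U, a) = 1 (A(U, a) = 1² = 1)
F = 13/5 (F = -702*(-1/270) = 13/5 ≈ 2.6000)
R(x) = 36 (R(x) = (5 + 1)² = 6² = 36)
F*((20 + 19*t) + R(16)) = 13*((20 + 19*(-2)) + 36)/5 = 13*((20 - 38) + 36)/5 = 13*(-18 + 36)/5 = (13/5)*18 = 234/5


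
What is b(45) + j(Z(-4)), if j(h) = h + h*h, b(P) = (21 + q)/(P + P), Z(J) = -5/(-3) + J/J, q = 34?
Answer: 187/18 ≈ 10.389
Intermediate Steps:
Z(J) = 8/3 (Z(J) = -5*(-⅓) + 1 = 5/3 + 1 = 8/3)
b(P) = 55/(2*P) (b(P) = (21 + 34)/(P + P) = 55/((2*P)) = 55*(1/(2*P)) = 55/(2*P))
j(h) = h + h²
b(45) + j(Z(-4)) = (55/2)/45 + 8*(1 + 8/3)/3 = (55/2)*(1/45) + (8/3)*(11/3) = 11/18 + 88/9 = 187/18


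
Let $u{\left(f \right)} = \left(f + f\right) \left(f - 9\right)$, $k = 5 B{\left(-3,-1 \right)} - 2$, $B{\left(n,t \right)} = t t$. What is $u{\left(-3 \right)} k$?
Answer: $216$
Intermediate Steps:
$B{\left(n,t \right)} = t^{2}$
$k = 3$ ($k = 5 \left(-1\right)^{2} - 2 = 5 \cdot 1 - 2 = 5 - 2 = 3$)
$u{\left(f \right)} = 2 f \left(-9 + f\right)$
$u{\left(-3 \right)} k = 2 \left(-3\right) \left(-9 - 3\right) 3 = 2 \left(-3\right) \left(-12\right) 3 = 72 \cdot 3 = 216$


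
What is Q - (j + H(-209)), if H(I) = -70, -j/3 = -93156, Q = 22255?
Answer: -257143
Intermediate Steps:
j = 279468 (j = -3*(-93156) = 279468)
Q - (j + H(-209)) = 22255 - (279468 - 70) = 22255 - 1*279398 = 22255 - 279398 = -257143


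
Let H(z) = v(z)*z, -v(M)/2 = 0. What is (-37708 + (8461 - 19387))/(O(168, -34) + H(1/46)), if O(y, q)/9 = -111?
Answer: 48634/999 ≈ 48.683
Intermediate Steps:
v(M) = 0 (v(M) = -2*0 = 0)
O(y, q) = -999 (O(y, q) = 9*(-111) = -999)
H(z) = 0 (H(z) = 0*z = 0)
(-37708 + (8461 - 19387))/(O(168, -34) + H(1/46)) = (-37708 + (8461 - 19387))/(-999 + 0) = (-37708 - 10926)/(-999) = -48634*(-1/999) = 48634/999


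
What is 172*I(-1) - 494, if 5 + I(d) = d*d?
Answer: -1182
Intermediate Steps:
I(d) = -5 + d**2 (I(d) = -5 + d*d = -5 + d**2)
172*I(-1) - 494 = 172*(-5 + (-1)**2) - 494 = 172*(-5 + 1) - 494 = 172*(-4) - 494 = -688 - 494 = -1182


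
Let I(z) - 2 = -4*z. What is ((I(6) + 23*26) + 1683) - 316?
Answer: 1943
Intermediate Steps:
I(z) = 2 - 4*z
((I(6) + 23*26) + 1683) - 316 = (((2 - 4*6) + 23*26) + 1683) - 316 = (((2 - 24) + 598) + 1683) - 316 = ((-22 + 598) + 1683) - 316 = (576 + 1683) - 316 = 2259 - 316 = 1943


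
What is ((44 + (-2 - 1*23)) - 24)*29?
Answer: -145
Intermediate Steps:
((44 + (-2 - 1*23)) - 24)*29 = ((44 + (-2 - 23)) - 24)*29 = ((44 - 25) - 24)*29 = (19 - 24)*29 = -5*29 = -145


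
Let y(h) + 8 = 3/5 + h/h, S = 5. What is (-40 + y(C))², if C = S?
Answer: 53824/25 ≈ 2153.0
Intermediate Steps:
C = 5
y(h) = -32/5 (y(h) = -8 + (3/5 + h/h) = -8 + (3*(⅕) + 1) = -8 + (⅗ + 1) = -8 + 8/5 = -32/5)
(-40 + y(C))² = (-40 - 32/5)² = (-232/5)² = 53824/25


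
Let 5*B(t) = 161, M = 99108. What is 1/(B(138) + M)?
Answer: 5/495701 ≈ 1.0087e-5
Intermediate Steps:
B(t) = 161/5 (B(t) = (⅕)*161 = 161/5)
1/(B(138) + M) = 1/(161/5 + 99108) = 1/(495701/5) = 5/495701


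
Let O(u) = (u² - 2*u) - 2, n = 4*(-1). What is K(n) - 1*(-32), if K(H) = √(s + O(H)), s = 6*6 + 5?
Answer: 32 + 3*√7 ≈ 39.937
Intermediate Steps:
s = 41 (s = 36 + 5 = 41)
n = -4
O(u) = -2 + u² - 2*u
K(H) = √(39 + H² - 2*H) (K(H) = √(41 + (-2 + H² - 2*H)) = √(39 + H² - 2*H))
K(n) - 1*(-32) = √(39 + (-4)² - 2*(-4)) - 1*(-32) = √(39 + 16 + 8) + 32 = √63 + 32 = 3*√7 + 32 = 32 + 3*√7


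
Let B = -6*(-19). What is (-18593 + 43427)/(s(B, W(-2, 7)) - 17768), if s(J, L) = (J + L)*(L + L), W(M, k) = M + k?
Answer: -4139/2763 ≈ -1.4980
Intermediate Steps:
B = 114
s(J, L) = 2*L*(J + L) (s(J, L) = (J + L)*(2*L) = 2*L*(J + L))
(-18593 + 43427)/(s(B, W(-2, 7)) - 17768) = (-18593 + 43427)/(2*(-2 + 7)*(114 + (-2 + 7)) - 17768) = 24834/(2*5*(114 + 5) - 17768) = 24834/(2*5*119 - 17768) = 24834/(1190 - 17768) = 24834/(-16578) = 24834*(-1/16578) = -4139/2763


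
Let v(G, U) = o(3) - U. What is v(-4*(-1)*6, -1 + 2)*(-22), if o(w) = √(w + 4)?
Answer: 22 - 22*√7 ≈ -36.207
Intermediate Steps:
o(w) = √(4 + w)
v(G, U) = √7 - U (v(G, U) = √(4 + 3) - U = √7 - U)
v(-4*(-1)*6, -1 + 2)*(-22) = (√7 - (-1 + 2))*(-22) = (√7 - 1*1)*(-22) = (√7 - 1)*(-22) = (-1 + √7)*(-22) = 22 - 22*√7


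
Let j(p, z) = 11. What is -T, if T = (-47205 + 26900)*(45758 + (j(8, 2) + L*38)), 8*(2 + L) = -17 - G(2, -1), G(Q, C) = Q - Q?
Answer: 3704626945/4 ≈ 9.2616e+8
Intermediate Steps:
G(Q, C) = 0
L = -33/8 (L = -2 + (-17 - 1*0)/8 = -2 + (-17 + 0)/8 = -2 + (1/8)*(-17) = -2 - 17/8 = -33/8 ≈ -4.1250)
T = -3704626945/4 (T = (-47205 + 26900)*(45758 + (11 - 33/8*38)) = -20305*(45758 + (11 - 627/4)) = -20305*(45758 - 583/4) = -20305*182449/4 = -3704626945/4 ≈ -9.2616e+8)
-T = -1*(-3704626945/4) = 3704626945/4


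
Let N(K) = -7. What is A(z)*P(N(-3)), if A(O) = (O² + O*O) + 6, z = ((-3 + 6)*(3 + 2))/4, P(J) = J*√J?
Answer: -1911*I*√7/8 ≈ -632.0*I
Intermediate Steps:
P(J) = J^(3/2)
z = 15/4 (z = (3*5)*(¼) = 15*(¼) = 15/4 ≈ 3.7500)
A(O) = 6 + 2*O² (A(O) = (O² + O²) + 6 = 2*O² + 6 = 6 + 2*O²)
A(z)*P(N(-3)) = (6 + 2*(15/4)²)*(-7)^(3/2) = (6 + 2*(225/16))*(-7*I*√7) = (6 + 225/8)*(-7*I*√7) = 273*(-7*I*√7)/8 = -1911*I*√7/8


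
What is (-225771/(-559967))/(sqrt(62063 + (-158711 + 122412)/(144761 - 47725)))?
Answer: 150514*sqrt(16232799253219)/374699365160447 ≈ 0.0016184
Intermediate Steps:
(-225771/(-559967))/(sqrt(62063 + (-158711 + 122412)/(144761 - 47725))) = (-225771*(-1/559967))/(sqrt(62063 - 36299/97036)) = 225771/(559967*(sqrt(62063 - 36299*1/97036))) = 225771/(559967*(sqrt(62063 - 36299/97036))) = 225771/(559967*(sqrt(6022308969/97036))) = 225771/(559967*((3*sqrt(16232799253219)/48518))) = 225771*(2*sqrt(16232799253219)/2007436323)/559967 = 150514*sqrt(16232799253219)/374699365160447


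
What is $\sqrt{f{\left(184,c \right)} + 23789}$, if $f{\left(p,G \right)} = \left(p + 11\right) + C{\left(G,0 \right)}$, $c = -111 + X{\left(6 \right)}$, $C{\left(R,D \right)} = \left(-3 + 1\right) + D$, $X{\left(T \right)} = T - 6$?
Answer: $\sqrt{23982} \approx 154.86$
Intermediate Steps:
$X{\left(T \right)} = -6 + T$ ($X{\left(T \right)} = T - 6 = -6 + T$)
$C{\left(R,D \right)} = -2 + D$
$c = -111$ ($c = -111 + \left(-6 + 6\right) = -111 + 0 = -111$)
$f{\left(p,G \right)} = 9 + p$ ($f{\left(p,G \right)} = \left(p + 11\right) + \left(-2 + 0\right) = \left(11 + p\right) - 2 = 9 + p$)
$\sqrt{f{\left(184,c \right)} + 23789} = \sqrt{\left(9 + 184\right) + 23789} = \sqrt{193 + 23789} = \sqrt{23982}$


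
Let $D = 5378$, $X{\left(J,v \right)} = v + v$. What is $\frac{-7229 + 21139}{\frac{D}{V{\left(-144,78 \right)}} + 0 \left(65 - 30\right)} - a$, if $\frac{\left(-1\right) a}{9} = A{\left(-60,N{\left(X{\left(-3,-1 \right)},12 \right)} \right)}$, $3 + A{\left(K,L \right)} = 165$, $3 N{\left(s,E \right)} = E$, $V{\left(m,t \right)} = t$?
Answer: $\frac{4463052}{2689} \approx 1659.7$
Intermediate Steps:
$X{\left(J,v \right)} = 2 v$
$N{\left(s,E \right)} = \frac{E}{3}$
$A{\left(K,L \right)} = 162$ ($A{\left(K,L \right)} = -3 + 165 = 162$)
$a = -1458$ ($a = \left(-9\right) 162 = -1458$)
$\frac{-7229 + 21139}{\frac{D}{V{\left(-144,78 \right)}} + 0 \left(65 - 30\right)} - a = \frac{-7229 + 21139}{\frac{5378}{78} + 0 \left(65 - 30\right)} - -1458 = \frac{13910}{5378 \cdot \frac{1}{78} + 0 \cdot 35} + 1458 = \frac{13910}{\frac{2689}{39} + 0} + 1458 = \frac{13910}{\frac{2689}{39}} + 1458 = 13910 \cdot \frac{39}{2689} + 1458 = \frac{542490}{2689} + 1458 = \frac{4463052}{2689}$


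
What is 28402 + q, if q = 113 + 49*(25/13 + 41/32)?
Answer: 11927557/416 ≈ 28672.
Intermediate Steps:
q = 112325/416 (q = 113 + 49*(25*(1/13) + 41*(1/32)) = 113 + 49*(25/13 + 41/32) = 113 + 49*(1333/416) = 113 + 65317/416 = 112325/416 ≈ 270.01)
28402 + q = 28402 + 112325/416 = 11927557/416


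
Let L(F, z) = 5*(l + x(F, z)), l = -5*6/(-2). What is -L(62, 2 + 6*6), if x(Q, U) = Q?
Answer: -385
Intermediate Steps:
l = 15 (l = -30*(-½) = 15)
L(F, z) = 75 + 5*F (L(F, z) = 5*(15 + F) = 75 + 5*F)
-L(62, 2 + 6*6) = -(75 + 5*62) = -(75 + 310) = -1*385 = -385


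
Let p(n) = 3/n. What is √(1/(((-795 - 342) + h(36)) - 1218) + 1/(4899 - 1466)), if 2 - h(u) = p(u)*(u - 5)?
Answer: I*√1254638059619/97040611 ≈ 0.011543*I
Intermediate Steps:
h(u) = 2 - 3*(-5 + u)/u (h(u) = 2 - 3/u*(u - 5) = 2 - 3/u*(-5 + u) = 2 - 3*(-5 + u)/u)
√(1/(((-795 - 342) + h(36)) - 1218) + 1/(4899 - 1466)) = √(1/(((-795 - 342) + (15 - 1*36)/36) - 1218) + 1/(4899 - 1466)) = √(1/((-1137 + (15 - 36)/36) - 1218) + 1/3433) = √(1/((-1137 + (1/36)*(-21)) - 1218) + 1/3433) = √(1/((-1137 - 7/12) - 1218) + 1/3433) = √(1/(-13651/12 - 1218) + 1/3433) = √(1/(-28267/12) + 1/3433) = √(-12/28267 + 1/3433) = √(-12929/97040611) = I*√1254638059619/97040611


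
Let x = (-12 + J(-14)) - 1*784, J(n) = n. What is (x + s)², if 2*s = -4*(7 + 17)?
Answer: 736164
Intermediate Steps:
x = -810 (x = (-12 - 14) - 1*784 = -26 - 784 = -810)
s = -48 (s = (-4*(7 + 17))/2 = (-4*24)/2 = (½)*(-96) = -48)
(x + s)² = (-810 - 48)² = (-858)² = 736164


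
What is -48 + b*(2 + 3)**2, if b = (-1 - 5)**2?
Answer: 852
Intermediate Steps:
b = 36 (b = (-6)**2 = 36)
-48 + b*(2 + 3)**2 = -48 + 36*(2 + 3)**2 = -48 + 36*5**2 = -48 + 36*25 = -48 + 900 = 852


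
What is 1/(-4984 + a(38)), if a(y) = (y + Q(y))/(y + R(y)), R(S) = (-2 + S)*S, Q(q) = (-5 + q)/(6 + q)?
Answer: -5624/28029861 ≈ -0.00020064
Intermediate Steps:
Q(q) = (-5 + q)/(6 + q)
R(S) = S*(-2 + S)
a(y) = (y + (-5 + y)/(6 + y))/(y + y*(-2 + y))
1/(-4984 + a(38)) = 1/(-4984 + (-5 + 38 + 38*(6 + 38))/(38*(-1 + 38)*(6 + 38))) = 1/(-4984 + (1/38)*(-5 + 38 + 38*44)/(37*44)) = 1/(-4984 + (1/38)*(1/37)*(1/44)*(-5 + 38 + 1672)) = 1/(-4984 + (1/38)*(1/37)*(1/44)*1705) = 1/(-4984 + 155/5624) = 1/(-28029861/5624) = -5624/28029861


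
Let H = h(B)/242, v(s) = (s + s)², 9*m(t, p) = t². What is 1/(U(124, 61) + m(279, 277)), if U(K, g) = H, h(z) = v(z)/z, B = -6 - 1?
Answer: 121/1046515 ≈ 0.00011562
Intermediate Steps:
m(t, p) = t²/9
B = -7
v(s) = 4*s² (v(s) = (2*s)² = 4*s²)
h(z) = 4*z (h(z) = (4*z²)/z = 4*z)
H = -14/121 (H = (4*(-7))/242 = -28*1/242 = -14/121 ≈ -0.11570)
U(K, g) = -14/121
1/(U(124, 61) + m(279, 277)) = 1/(-14/121 + (⅑)*279²) = 1/(-14/121 + (⅑)*77841) = 1/(-14/121 + 8649) = 1/(1046515/121) = 121/1046515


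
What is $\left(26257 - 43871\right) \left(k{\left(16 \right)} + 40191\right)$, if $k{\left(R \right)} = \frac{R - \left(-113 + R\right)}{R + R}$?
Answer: $- \frac{11327783575}{16} \approx -7.0799 \cdot 10^{8}$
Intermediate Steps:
$k{\left(R \right)} = \frac{113}{2 R}$ ($k{\left(R \right)} = \frac{1}{2 R} 113 = \frac{113}{2 R}$)
$\left(26257 - 43871\right) \left(k{\left(16 \right)} + 40191\right) = \left(26257 - 43871\right) \left(\frac{113}{2 \cdot 16} + 40191\right) = - 17614 \left(\frac{113}{2} \cdot \frac{1}{16} + 40191\right) = - 17614 \left(\frac{113}{32} + 40191\right) = \left(-17614\right) \frac{1286225}{32} = - \frac{11327783575}{16}$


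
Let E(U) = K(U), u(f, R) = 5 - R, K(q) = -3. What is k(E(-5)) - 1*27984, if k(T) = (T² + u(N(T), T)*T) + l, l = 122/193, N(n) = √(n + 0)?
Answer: -5403685/193 ≈ -27998.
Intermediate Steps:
N(n) = √n
E(U) = -3
l = 122/193 (l = 122*(1/193) = 122/193 ≈ 0.63212)
k(T) = 122/193 + T² + T*(5 - T) (k(T) = (T² + (5 - T)*T) + 122/193 = (T² + T*(5 - T)) + 122/193 = 122/193 + T² + T*(5 - T))
k(E(-5)) - 1*27984 = (122/193 + 5*(-3)) - 1*27984 = (122/193 - 15) - 27984 = -2773/193 - 27984 = -5403685/193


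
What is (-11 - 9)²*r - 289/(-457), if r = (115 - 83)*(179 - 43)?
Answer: 795545889/457 ≈ 1.7408e+6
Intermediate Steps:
r = 4352 (r = 32*136 = 4352)
(-11 - 9)²*r - 289/(-457) = (-11 - 9)²*4352 - 289/(-457) = (-20)²*4352 - 289*(-1/457) = 400*4352 + 289/457 = 1740800 + 289/457 = 795545889/457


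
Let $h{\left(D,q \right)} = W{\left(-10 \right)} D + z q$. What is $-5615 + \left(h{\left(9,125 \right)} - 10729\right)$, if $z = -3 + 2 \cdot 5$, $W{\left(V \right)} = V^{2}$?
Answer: $-14569$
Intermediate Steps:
$z = 7$ ($z = -3 + 10 = 7$)
$h{\left(D,q \right)} = 7 q + 100 D$ ($h{\left(D,q \right)} = \left(-10\right)^{2} D + 7 q = 100 D + 7 q = 7 q + 100 D$)
$-5615 + \left(h{\left(9,125 \right)} - 10729\right) = -5615 + \left(\left(7 \cdot 125 + 100 \cdot 9\right) - 10729\right) = -5615 + \left(\left(875 + 900\right) - 10729\right) = -5615 + \left(1775 - 10729\right) = -5615 - 8954 = -14569$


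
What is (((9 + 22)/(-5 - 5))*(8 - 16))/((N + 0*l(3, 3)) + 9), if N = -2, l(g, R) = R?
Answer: 124/35 ≈ 3.5429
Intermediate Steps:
(((9 + 22)/(-5 - 5))*(8 - 16))/((N + 0*l(3, 3)) + 9) = (((9 + 22)/(-5 - 5))*(8 - 16))/((-2 + 0*3) + 9) = ((31/(-10))*(-8))/((-2 + 0) + 9) = ((31*(-⅒))*(-8))/(-2 + 9) = -31/10*(-8)/7 = (124/5)*(⅐) = 124/35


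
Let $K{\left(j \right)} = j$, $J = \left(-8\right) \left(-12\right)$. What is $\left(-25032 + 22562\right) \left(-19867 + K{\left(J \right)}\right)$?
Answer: $48834370$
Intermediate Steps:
$J = 96$
$\left(-25032 + 22562\right) \left(-19867 + K{\left(J \right)}\right) = \left(-25032 + 22562\right) \left(-19867 + 96\right) = \left(-2470\right) \left(-19771\right) = 48834370$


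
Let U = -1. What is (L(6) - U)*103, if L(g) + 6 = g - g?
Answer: -515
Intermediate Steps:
L(g) = -6 (L(g) = -6 + (g - g) = -6 + 0 = -6)
(L(6) - U)*103 = (-6 - 1*(-1))*103 = (-6 + 1)*103 = -5*103 = -515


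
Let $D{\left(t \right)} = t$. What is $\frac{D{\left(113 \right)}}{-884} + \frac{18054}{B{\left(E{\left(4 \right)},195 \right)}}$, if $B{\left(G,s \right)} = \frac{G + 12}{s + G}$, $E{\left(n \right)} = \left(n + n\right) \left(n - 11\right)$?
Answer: $- \frac{554602069}{9724} \approx -57034.0$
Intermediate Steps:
$E{\left(n \right)} = 2 n \left(-11 + n\right)$
$B{\left(G,s \right)} = \frac{12 + G}{G + s}$
$\frac{D{\left(113 \right)}}{-884} + \frac{18054}{B{\left(E{\left(4 \right)},195 \right)}} = \frac{113}{-884} + \frac{18054}{\frac{1}{2 \cdot 4 \left(-11 + 4\right) + 195} \left(12 + 2 \cdot 4 \left(-11 + 4\right)\right)} = 113 \left(- \frac{1}{884}\right) + \frac{18054}{\frac{1}{2 \cdot 4 \left(-7\right) + 195} \left(12 + 2 \cdot 4 \left(-7\right)\right)} = - \frac{113}{884} + \frac{18054}{\frac{1}{-56 + 195} \left(12 - 56\right)} = - \frac{113}{884} + \frac{18054}{\frac{1}{139} \left(-44\right)} = - \frac{113}{884} + \frac{18054}{- \frac{44}{139}} = - \frac{113}{884} + 18054 \left(- \frac{139}{44}\right) = - \frac{113}{884} - \frac{1254753}{22} = - \frac{554602069}{9724}$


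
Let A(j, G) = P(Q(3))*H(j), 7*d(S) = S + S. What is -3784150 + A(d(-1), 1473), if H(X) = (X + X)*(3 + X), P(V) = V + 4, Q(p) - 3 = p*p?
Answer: -185424566/49 ≈ -3.7842e+6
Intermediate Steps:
Q(p) = 3 + p² (Q(p) = 3 + p*p = 3 + p²)
P(V) = 4 + V
d(S) = 2*S/7 (d(S) = (S + S)/7 = (2*S)/7 = 2*S/7)
H(X) = 2*X*(3 + X) (H(X) = (2*X)*(3 + X) = 2*X*(3 + X))
A(j, G) = 32*j*(3 + j) (A(j, G) = (4 + (3 + 3²))*(2*j*(3 + j)) = (4 + (3 + 9))*(2*j*(3 + j)) = (4 + 12)*(2*j*(3 + j)) = 16*(2*j*(3 + j)) = 32*j*(3 + j))
-3784150 + A(d(-1), 1473) = -3784150 + 32*((2/7)*(-1))*(3 + (2/7)*(-1)) = -3784150 + 32*(-2/7)*(3 - 2/7) = -3784150 + 32*(-2/7)*(19/7) = -3784150 - 1216/49 = -185424566/49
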